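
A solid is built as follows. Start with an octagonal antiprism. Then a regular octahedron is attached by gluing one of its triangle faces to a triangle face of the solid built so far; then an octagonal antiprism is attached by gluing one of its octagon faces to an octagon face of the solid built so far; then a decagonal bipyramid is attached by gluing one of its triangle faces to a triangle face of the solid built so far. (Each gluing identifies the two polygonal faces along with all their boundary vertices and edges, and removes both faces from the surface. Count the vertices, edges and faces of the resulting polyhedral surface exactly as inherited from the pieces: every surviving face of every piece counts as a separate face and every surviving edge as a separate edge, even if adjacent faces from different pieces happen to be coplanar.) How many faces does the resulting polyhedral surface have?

An octagonal antiprism: V=16, E=32, F=18.
Attach a regular octahedron (V=6, E=12, F=8) along a 3-gon: merge 3 vertices and 3 edges, delete both glued faces → V=19, E=41, F=24.
Attach an octagonal antiprism (V=16, E=32, F=18) along an 8-gon: merge 8 vertices and 8 edges, delete both glued faces → V=27, E=65, F=40.
Attach a decagonal bipyramid (V=12, E=30, F=20) along a 3-gon: merge 3 vertices and 3 edges, delete both glued faces → V=36, E=92, F=58.
Check: V − E + F = 36 − 92 + 58 = 2.

58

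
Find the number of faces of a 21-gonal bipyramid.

42

A bipyramid over an n-gon has 2n triangular faces and n + 2 vertices: V = 21 + 2 = 23, E = 3·21 = 63, F = 2·21 = 42.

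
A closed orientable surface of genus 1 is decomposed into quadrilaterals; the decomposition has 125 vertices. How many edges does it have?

250

χ = 2 − 2·1 = 0, and every face is a square so 4F = 2E.
V − E + F = 0 with E = 4F/2 gives 125 − (4/2 − 1)·F = 0, so F = 125 and E = 250.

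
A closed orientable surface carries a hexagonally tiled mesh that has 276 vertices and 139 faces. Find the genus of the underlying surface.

Every face is a hexagon, so 2E = 6·139 = 834, giving E = 417.
χ = V − E + F = 276 − 417 + 139 = -2.
For a closed orientable surface χ = 2 − 2g, so g = (2 − (-2))/2 = 2.

2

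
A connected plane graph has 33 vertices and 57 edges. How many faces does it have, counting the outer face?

26

Euler's formula for a connected plane graph: V − E + F = 2, so F = 2 − 33 + 57 = 26.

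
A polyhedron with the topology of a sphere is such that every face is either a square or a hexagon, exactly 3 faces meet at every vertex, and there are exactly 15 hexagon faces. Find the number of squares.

6

Let x be the number of squares; then F = 15 + x.
Edge–face incidences: 2E = 6·15 + 4·x = 90 + 4x.
Every vertex has degree 3, so 3V = 2E.
Euler: V − E + F = 2 ⇒ (2E)/3 − E + (15 + x) = 2.
Multiply by 6: 2·(2E) − 3·(2E) + 6·(15 + x) = 12, i.e. 90 + 6x − (90 + 4x) = 12.
Collecting terms: 2x = 12, so x = 6.
Then 2E = 90 + 4·6 = 114, so E = 57, V = 2E/3 = 38, F = 15 + 6 = 21.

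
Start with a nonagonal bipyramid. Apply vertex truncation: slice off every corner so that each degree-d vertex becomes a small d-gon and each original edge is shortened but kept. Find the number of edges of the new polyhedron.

81

The base solid has V = 11, E = 27, F = 18.
Truncation replaces each original edge-end by a new vertex, so V′ = 2E = 54.
Each original edge survives, and each old vertex of degree d contributes d new edges; summing degrees gives Σd = 2E, so E′ = E + 2E = 3E = 81.
Each original face survives and each original vertex becomes one new face: F′ = F + V = 29.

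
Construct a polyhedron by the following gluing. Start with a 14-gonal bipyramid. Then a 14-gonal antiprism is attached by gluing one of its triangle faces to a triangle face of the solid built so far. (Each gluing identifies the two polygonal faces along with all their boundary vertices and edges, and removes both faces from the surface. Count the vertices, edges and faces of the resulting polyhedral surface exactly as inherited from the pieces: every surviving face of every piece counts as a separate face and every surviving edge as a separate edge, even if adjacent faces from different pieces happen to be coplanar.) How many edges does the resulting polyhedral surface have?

95

A 14-gonal bipyramid: V=16, E=42, F=28.
Attach a 14-gonal antiprism (V=28, E=56, F=30) along a 3-gon: merge 3 vertices and 3 edges, delete both glued faces → V=41, E=95, F=56.
Check: V − E + F = 41 − 95 + 56 = 2.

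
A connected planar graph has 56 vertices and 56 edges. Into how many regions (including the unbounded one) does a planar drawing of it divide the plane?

Euler's formula for a connected plane graph: V − E + F = 2, so F = 2 − 56 + 56 = 2.

2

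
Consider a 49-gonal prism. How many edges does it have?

147

A prism on an n-gon has two n-gon bases and n rectangular sides: V = 2·49 = 98, E = 3·49 = 147, F = 49 + 2 = 51.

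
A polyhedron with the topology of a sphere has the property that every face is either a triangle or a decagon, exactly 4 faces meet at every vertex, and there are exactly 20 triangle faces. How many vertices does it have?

Let x be the number of decagons; then F = 20 + x.
Edge–face incidences: 2E = 3·20 + 10·x = 60 + 10x.
Every vertex has degree 4, so 4V = 2E.
Euler: V − E + F = 2 ⇒ (2E)/4 − E + (20 + x) = 2.
Multiply by 8: 2·(2E) − 4·(2E) + 8·(20 + x) = 16, i.e. 160 + 8x − 2·(60 + 10x) = 16.
Collecting terms: −12x + 40 = 16, so −12x = −24, so x = 2.
Then 2E = 60 + 10·2 = 80, so E = 40, V = 2E/4 = 20, F = 20 + 2 = 22.

20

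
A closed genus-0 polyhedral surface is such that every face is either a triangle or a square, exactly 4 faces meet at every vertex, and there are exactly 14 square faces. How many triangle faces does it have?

8

Let x be the number of triangles; then F = 14 + x.
Edge–face incidences: 2E = 4·14 + 3·x = 56 + 3x.
Every vertex has degree 4, so 4V = 2E.
Euler: V − E + F = 2 ⇒ (2E)/4 − E + (14 + x) = 2.
Multiply by 8: 2·(2E) − 4·(2E) + 8·(14 + x) = 16, i.e. 112 + 8x − 2·(56 + 3x) = 16.
Collecting terms: 2x = 16, so x = 8.
Then 2E = 56 + 3·8 = 80, so E = 40, V = 2E/4 = 20, F = 14 + 8 = 22.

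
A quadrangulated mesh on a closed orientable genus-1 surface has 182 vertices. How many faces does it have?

182

χ = 2 − 2·1 = 0, and every face is a square so 4F = 2E.
V − E + F = 0 with E = 4F/2 gives 182 − (4/2 − 1)·F = 0, so F = 182 and E = 364.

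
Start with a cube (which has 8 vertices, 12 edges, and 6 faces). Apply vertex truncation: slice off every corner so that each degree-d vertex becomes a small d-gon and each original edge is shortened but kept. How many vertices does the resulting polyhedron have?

24

Truncation replaces each original edge-end by a new vertex, so V′ = 2E = 24.
Each original edge survives, and each old vertex of degree d contributes d new edges; summing degrees gives Σd = 2E, so E′ = E + 2E = 3E = 36.
Each original face survives and each original vertex becomes one new face: F′ = F + V = 14.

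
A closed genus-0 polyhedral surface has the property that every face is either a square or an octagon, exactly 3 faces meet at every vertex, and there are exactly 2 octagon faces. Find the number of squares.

8

Let x be the number of squares; then F = 2 + x.
Edge–face incidences: 2E = 8·2 + 4·x = 16 + 4x.
Every vertex has degree 3, so 3V = 2E.
Euler: V − E + F = 2 ⇒ (2E)/3 − E + (2 + x) = 2.
Multiply by 6: 2·(2E) − 3·(2E) + 6·(2 + x) = 12, i.e. 12 + 6x − (16 + 4x) = 12.
Collecting terms: 2x − 4 = 12, so 2x = 16, so x = 8.
Then 2E = 16 + 4·8 = 48, so E = 24, V = 2E/3 = 16, F = 2 + 8 = 10.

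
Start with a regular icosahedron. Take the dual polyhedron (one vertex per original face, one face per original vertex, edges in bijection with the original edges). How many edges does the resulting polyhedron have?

30

The base solid has V = 12, E = 30, F = 20.
The dual swaps V and F and preserves E: V′ = F = 20, E′ = E = 30, F′ = V = 12.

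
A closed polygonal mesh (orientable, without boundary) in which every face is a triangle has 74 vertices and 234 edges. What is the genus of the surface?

3

Every face is a triangle and each edge borders two faces, so 3F = 2·234, giving F = 156.
χ = V − E + F = 74 − 234 + 156 = -4.
For a closed orientable surface χ = 2 − 2g, so g = (2 − (-4))/2 = 3.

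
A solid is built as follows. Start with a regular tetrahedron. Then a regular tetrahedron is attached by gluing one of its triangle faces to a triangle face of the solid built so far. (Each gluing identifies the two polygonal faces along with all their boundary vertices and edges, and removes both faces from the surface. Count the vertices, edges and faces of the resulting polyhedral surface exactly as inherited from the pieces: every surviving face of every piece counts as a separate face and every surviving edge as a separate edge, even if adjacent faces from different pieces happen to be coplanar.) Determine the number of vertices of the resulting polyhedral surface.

A regular tetrahedron: V=4, E=6, F=4.
Attach a regular tetrahedron (V=4, E=6, F=4) along a 3-gon: merge 3 vertices and 3 edges, delete both glued faces → V=5, E=9, F=6.
Check: V − E + F = 5 − 9 + 6 = 2.

5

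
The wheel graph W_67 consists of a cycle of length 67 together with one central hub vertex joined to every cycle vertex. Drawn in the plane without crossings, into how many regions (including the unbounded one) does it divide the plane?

W_67 has V = 67 + 1 = 68 vertices and E = 2·67 = 134 edges.
By Euler's formula F = 2 − V + E = 2 − 68 + 134 = 68.

68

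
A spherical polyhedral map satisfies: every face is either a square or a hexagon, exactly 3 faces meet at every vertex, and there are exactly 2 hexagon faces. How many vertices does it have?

Let x be the number of squares; then F = 2 + x.
Edge–face incidences: 2E = 6·2 + 4·x = 12 + 4x.
Every vertex has degree 3, so 3V = 2E.
Euler: V − E + F = 2 ⇒ (2E)/3 − E + (2 + x) = 2.
Multiply by 6: 2·(2E) − 3·(2E) + 6·(2 + x) = 12, i.e. 12 + 6x − (12 + 4x) = 12.
Collecting terms: 2x = 12, so x = 6.
Then 2E = 12 + 4·6 = 36, so E = 18, V = 2E/3 = 12, F = 2 + 6 = 8.

12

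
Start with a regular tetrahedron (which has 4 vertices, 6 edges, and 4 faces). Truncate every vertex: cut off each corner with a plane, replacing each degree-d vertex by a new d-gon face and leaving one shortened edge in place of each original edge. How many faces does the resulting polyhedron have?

8

Truncation replaces each original edge-end by a new vertex, so V′ = 2E = 12.
Each original edge survives, and each old vertex of degree d contributes d new edges; summing degrees gives Σd = 2E, so E′ = E + 2E = 3E = 18.
Each original face survives and each original vertex becomes one new face: F′ = F + V = 8.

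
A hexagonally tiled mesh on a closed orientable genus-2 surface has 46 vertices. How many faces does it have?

χ = 2 − 2·2 = -2, and every face is a hexagon so 6F = 2E.
V − E + F = -2 with E = 6F/2 gives 46 − (6/2 − 1)·F = -2, so F = 24 and E = 72.

24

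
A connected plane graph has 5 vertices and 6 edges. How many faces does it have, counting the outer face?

3

Euler's formula for a connected plane graph: V − E + F = 2, so F = 2 − 5 + 6 = 3.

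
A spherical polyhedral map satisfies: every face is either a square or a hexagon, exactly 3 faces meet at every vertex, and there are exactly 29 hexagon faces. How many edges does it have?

99

Let x be the number of squares; then F = 29 + x.
Edge–face incidences: 2E = 6·29 + 4·x = 174 + 4x.
Every vertex has degree 3, so 3V = 2E.
Euler: V − E + F = 2 ⇒ (2E)/3 − E + (29 + x) = 2.
Multiply by 6: 2·(2E) − 3·(2E) + 6·(29 + x) = 12, i.e. 174 + 6x − (174 + 4x) = 12.
Collecting terms: 2x = 12, so x = 6.
Then 2E = 174 + 4·6 = 198, so E = 99, V = 2E/3 = 66, F = 29 + 6 = 35.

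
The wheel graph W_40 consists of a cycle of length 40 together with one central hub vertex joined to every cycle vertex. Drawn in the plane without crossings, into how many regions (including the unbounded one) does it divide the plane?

W_40 has V = 40 + 1 = 41 vertices and E = 2·40 = 80 edges.
By Euler's formula F = 2 − V + E = 2 − 41 + 80 = 41.

41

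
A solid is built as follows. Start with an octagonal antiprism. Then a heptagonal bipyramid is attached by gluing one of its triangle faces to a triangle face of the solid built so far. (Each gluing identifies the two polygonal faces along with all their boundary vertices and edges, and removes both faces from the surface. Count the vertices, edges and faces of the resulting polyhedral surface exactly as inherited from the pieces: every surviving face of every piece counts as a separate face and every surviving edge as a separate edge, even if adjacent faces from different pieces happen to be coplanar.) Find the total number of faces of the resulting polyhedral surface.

30

An octagonal antiprism: V=16, E=32, F=18.
Attach a heptagonal bipyramid (V=9, E=21, F=14) along a 3-gon: merge 3 vertices and 3 edges, delete both glued faces → V=22, E=50, F=30.
Check: V − E + F = 22 − 50 + 30 = 2.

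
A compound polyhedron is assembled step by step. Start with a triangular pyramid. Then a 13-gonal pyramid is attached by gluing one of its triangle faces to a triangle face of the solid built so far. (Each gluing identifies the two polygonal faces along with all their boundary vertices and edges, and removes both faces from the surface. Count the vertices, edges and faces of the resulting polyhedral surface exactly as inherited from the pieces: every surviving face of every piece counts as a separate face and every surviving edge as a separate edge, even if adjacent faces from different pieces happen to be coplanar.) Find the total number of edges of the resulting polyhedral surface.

29

A triangular pyramid: V=4, E=6, F=4.
Attach a 13-gonal pyramid (V=14, E=26, F=14) along a 3-gon: merge 3 vertices and 3 edges, delete both glued faces → V=15, E=29, F=16.
Check: V − E + F = 15 − 29 + 16 = 2.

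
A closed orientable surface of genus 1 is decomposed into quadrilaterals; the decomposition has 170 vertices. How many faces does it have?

χ = 2 − 2·1 = 0, and every face is a square so 4F = 2E.
V − E + F = 0 with E = 4F/2 gives 170 − (4/2 − 1)·F = 0, so F = 170 and E = 340.

170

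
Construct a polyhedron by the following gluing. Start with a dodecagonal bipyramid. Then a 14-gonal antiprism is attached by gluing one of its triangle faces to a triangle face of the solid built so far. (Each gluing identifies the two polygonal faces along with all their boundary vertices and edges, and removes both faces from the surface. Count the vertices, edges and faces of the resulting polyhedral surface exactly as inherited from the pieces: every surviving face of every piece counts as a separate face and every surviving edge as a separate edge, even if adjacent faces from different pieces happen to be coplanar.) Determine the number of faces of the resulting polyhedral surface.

A dodecagonal bipyramid: V=14, E=36, F=24.
Attach a 14-gonal antiprism (V=28, E=56, F=30) along a 3-gon: merge 3 vertices and 3 edges, delete both glued faces → V=39, E=89, F=52.
Check: V − E + F = 39 − 89 + 52 = 2.

52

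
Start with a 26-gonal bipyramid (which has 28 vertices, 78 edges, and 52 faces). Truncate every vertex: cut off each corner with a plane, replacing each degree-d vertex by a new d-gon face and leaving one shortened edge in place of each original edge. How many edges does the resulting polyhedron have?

Truncation replaces each original edge-end by a new vertex, so V′ = 2E = 156.
Each original edge survives, and each old vertex of degree d contributes d new edges; summing degrees gives Σd = 2E, so E′ = E + 2E = 3E = 234.
Each original face survives and each original vertex becomes one new face: F′ = F + V = 80.

234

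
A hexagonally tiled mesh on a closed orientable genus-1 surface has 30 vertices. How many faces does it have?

15

χ = 2 − 2·1 = 0, and every face is a hexagon so 6F = 2E.
V − E + F = 0 with E = 6F/2 gives 30 − (6/2 − 1)·F = 0, so F = 15 and E = 45.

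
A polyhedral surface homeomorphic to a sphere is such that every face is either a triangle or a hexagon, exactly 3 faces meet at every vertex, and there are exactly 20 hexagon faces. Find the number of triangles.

4

Let x be the number of triangles; then F = 20 + x.
Edge–face incidences: 2E = 6·20 + 3·x = 120 + 3x.
Every vertex has degree 3, so 3V = 2E.
Euler: V − E + F = 2 ⇒ (2E)/3 − E + (20 + x) = 2.
Multiply by 6: 2·(2E) − 3·(2E) + 6·(20 + x) = 12, i.e. 120 + 6x − (120 + 3x) = 12.
Collecting terms: 3x = 12, so x = 4.
Then 2E = 120 + 3·4 = 132, so E = 66, V = 2E/3 = 44, F = 20 + 4 = 24.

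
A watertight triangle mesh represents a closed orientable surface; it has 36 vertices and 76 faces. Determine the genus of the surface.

Every face is a triangle, so 2E = 3·76 = 228, giving E = 114.
χ = V − E + F = 36 − 114 + 76 = -2.
For a closed orientable surface χ = 2 − 2g, so g = (2 − (-2))/2 = 2.

2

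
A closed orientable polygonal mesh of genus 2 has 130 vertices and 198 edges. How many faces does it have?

66

For a closed orientable surface of genus 2, χ = 2 − 2·2 = -2.
F = -2 − V + E = -2 − 130 + 198 = 66.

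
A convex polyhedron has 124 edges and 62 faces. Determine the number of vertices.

Here V − E + F = 2.
V = 2 + E − F = 2 + 124 − 62 = 64.

64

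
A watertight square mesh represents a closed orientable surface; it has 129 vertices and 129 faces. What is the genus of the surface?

1

Every face is a square, so 2E = 4·129 = 516, giving E = 258.
χ = V − E + F = 129 − 258 + 129 = 0.
For a closed orientable surface χ = 2 − 2g, so g = (2 − (0))/2 = 1.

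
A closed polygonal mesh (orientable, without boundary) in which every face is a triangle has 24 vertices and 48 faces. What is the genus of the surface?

1

Every face is a triangle, so 2E = 3·48 = 144, giving E = 72.
χ = V − E + F = 24 − 72 + 48 = 0.
For a closed orientable surface χ = 2 − 2g, so g = (2 − (0))/2 = 1.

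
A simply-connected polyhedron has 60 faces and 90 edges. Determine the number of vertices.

32

Here V − E + F = 2.
V = 2 + E − F = 2 + 90 − 60 = 32.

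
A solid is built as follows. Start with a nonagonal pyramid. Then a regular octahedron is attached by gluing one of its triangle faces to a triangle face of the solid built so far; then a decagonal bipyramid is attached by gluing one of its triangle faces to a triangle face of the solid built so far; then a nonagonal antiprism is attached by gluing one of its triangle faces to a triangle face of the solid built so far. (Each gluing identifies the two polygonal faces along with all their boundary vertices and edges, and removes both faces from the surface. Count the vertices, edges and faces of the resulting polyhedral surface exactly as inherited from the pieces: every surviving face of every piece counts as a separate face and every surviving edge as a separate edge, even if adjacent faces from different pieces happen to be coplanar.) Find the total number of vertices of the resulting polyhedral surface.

A nonagonal pyramid: V=10, E=18, F=10.
Attach a regular octahedron (V=6, E=12, F=8) along a 3-gon: merge 3 vertices and 3 edges, delete both glued faces → V=13, E=27, F=16.
Attach a decagonal bipyramid (V=12, E=30, F=20) along a 3-gon: merge 3 vertices and 3 edges, delete both glued faces → V=22, E=54, F=34.
Attach a nonagonal antiprism (V=18, E=36, F=20) along a 3-gon: merge 3 vertices and 3 edges, delete both glued faces → V=37, E=87, F=52.
Check: V − E + F = 37 − 87 + 52 = 2.

37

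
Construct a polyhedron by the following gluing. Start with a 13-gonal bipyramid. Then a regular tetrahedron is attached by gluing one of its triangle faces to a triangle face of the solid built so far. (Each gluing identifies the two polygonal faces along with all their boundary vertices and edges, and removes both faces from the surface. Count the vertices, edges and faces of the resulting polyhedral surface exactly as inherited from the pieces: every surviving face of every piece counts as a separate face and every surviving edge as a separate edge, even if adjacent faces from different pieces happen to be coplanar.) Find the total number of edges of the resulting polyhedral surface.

A 13-gonal bipyramid: V=15, E=39, F=26.
Attach a regular tetrahedron (V=4, E=6, F=4) along a 3-gon: merge 3 vertices and 3 edges, delete both glued faces → V=16, E=42, F=28.
Check: V − E + F = 16 − 42 + 28 = 2.

42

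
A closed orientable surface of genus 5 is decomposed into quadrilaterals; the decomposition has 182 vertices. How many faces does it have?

χ = 2 − 2·5 = -8, and every face is a square so 4F = 2E.
V − E + F = -8 with E = 4F/2 gives 182 − (4/2 − 1)·F = -8, so F = 190 and E = 380.

190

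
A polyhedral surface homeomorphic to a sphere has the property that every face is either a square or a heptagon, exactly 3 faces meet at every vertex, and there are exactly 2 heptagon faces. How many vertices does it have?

14

Let x be the number of squares; then F = 2 + x.
Edge–face incidences: 2E = 7·2 + 4·x = 14 + 4x.
Every vertex has degree 3, so 3V = 2E.
Euler: V − E + F = 2 ⇒ (2E)/3 − E + (2 + x) = 2.
Multiply by 6: 2·(2E) − 3·(2E) + 6·(2 + x) = 12, i.e. 12 + 6x − (14 + 4x) = 12.
Collecting terms: 2x − 2 = 12, so 2x = 14, so x = 7.
Then 2E = 14 + 4·7 = 42, so E = 21, V = 2E/3 = 14, F = 2 + 7 = 9.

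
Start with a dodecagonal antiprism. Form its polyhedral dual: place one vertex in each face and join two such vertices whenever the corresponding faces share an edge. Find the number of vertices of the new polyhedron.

The base solid has V = 24, E = 48, F = 26.
The dual swaps V and F and preserves E: V′ = F = 26, E′ = E = 48, F′ = V = 24.

26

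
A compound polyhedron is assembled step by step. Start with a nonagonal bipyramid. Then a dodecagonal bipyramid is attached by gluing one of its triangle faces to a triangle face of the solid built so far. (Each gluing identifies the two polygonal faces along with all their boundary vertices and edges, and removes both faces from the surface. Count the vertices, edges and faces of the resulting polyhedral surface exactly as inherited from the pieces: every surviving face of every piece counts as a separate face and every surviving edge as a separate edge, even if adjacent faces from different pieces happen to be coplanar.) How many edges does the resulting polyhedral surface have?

A nonagonal bipyramid: V=11, E=27, F=18.
Attach a dodecagonal bipyramid (V=14, E=36, F=24) along a 3-gon: merge 3 vertices and 3 edges, delete both glued faces → V=22, E=60, F=40.
Check: V − E + F = 22 − 60 + 40 = 2.

60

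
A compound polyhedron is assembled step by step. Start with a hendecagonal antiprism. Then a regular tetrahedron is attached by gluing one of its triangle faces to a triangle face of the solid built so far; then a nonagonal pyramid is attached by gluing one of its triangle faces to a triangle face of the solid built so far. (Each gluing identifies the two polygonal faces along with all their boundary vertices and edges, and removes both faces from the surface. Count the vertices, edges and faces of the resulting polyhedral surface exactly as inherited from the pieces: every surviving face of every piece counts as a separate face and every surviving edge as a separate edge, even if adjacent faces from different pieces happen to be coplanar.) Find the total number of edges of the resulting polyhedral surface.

A hendecagonal antiprism: V=22, E=44, F=24.
Attach a regular tetrahedron (V=4, E=6, F=4) along a 3-gon: merge 3 vertices and 3 edges, delete both glued faces → V=23, E=47, F=26.
Attach a nonagonal pyramid (V=10, E=18, F=10) along a 3-gon: merge 3 vertices and 3 edges, delete both glued faces → V=30, E=62, F=34.
Check: V − E + F = 30 − 62 + 34 = 2.

62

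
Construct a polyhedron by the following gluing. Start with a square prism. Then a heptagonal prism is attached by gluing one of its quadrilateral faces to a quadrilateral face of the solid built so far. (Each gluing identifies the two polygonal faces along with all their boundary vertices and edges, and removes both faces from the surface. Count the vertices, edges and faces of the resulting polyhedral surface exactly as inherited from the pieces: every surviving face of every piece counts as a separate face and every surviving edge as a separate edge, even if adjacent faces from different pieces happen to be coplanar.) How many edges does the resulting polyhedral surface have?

29

A square prism: V=8, E=12, F=6.
Attach a heptagonal prism (V=14, E=21, F=9) along a 4-gon: merge 4 vertices and 4 edges, delete both glued faces → V=18, E=29, F=13.
Check: V − E + F = 18 − 29 + 13 = 2.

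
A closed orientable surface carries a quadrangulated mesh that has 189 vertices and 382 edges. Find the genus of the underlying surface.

2

Every face is a square and each edge borders two faces, so 4F = 2·382, giving F = 191.
χ = V − E + F = 189 − 382 + 191 = -2.
For a closed orientable surface χ = 2 − 2g, so g = (2 − (-2))/2 = 2.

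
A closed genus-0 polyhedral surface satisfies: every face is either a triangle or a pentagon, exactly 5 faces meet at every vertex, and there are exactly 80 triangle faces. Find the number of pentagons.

Let x be the number of pentagons; then F = 80 + x.
Edge–face incidences: 2E = 3·80 + 5·x = 240 + 5x.
Every vertex has degree 5, so 5V = 2E.
Euler: V − E + F = 2 ⇒ (2E)/5 − E + (80 + x) = 2.
Multiply by 10: 2·(2E) − 5·(2E) + 10·(80 + x) = 20, i.e. 800 + 10x − 3·(240 + 5x) = 20.
Collecting terms: −5x + 80 = 20, so −5x = −60, so x = 12.
Then 2E = 240 + 5·12 = 300, so E = 150, V = 2E/5 = 60, F = 80 + 12 = 92.

12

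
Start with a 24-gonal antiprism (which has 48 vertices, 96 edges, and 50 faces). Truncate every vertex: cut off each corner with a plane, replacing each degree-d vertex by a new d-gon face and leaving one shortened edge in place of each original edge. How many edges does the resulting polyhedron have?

Truncation replaces each original edge-end by a new vertex, so V′ = 2E = 192.
Each original edge survives, and each old vertex of degree d contributes d new edges; summing degrees gives Σd = 2E, so E′ = E + 2E = 3E = 288.
Each original face survives and each original vertex becomes one new face: F′ = F + V = 98.

288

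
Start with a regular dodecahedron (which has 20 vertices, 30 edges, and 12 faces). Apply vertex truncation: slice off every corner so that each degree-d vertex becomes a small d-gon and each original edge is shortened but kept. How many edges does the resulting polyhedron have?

Truncation replaces each original edge-end by a new vertex, so V′ = 2E = 60.
Each original edge survives, and each old vertex of degree d contributes d new edges; summing degrees gives Σd = 2E, so E′ = E + 2E = 3E = 90.
Each original face survives and each original vertex becomes one new face: F′ = F + V = 32.

90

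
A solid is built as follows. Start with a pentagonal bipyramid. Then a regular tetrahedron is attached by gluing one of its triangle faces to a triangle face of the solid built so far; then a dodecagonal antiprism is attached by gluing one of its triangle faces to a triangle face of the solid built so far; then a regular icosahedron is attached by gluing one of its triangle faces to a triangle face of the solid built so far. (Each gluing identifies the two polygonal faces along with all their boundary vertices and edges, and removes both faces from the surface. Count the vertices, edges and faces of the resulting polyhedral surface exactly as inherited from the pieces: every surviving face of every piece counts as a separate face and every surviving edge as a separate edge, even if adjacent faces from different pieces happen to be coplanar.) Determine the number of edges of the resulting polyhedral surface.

A pentagonal bipyramid: V=7, E=15, F=10.
Attach a regular tetrahedron (V=4, E=6, F=4) along a 3-gon: merge 3 vertices and 3 edges, delete both glued faces → V=8, E=18, F=12.
Attach a dodecagonal antiprism (V=24, E=48, F=26) along a 3-gon: merge 3 vertices and 3 edges, delete both glued faces → V=29, E=63, F=36.
Attach a regular icosahedron (V=12, E=30, F=20) along a 3-gon: merge 3 vertices and 3 edges, delete both glued faces → V=38, E=90, F=54.
Check: V − E + F = 38 − 90 + 54 = 2.

90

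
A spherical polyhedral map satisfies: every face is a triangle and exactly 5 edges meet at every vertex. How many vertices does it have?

12

Each face has 3 edges and each edge borders two faces, so 2E = 3F.
Each vertex has degree 5, so 5V = 2E and hence V = 3F/5.
Euler: V − E + F = 2 ⇒ (3F/5) − (3F/2) + F = 2.
Multiply by 10: (6 − 15 + 10)F = 20, i.e. 1F = 20.
So F = 20, E = 3·20/2 = 30, V = 3·20/5 = 12.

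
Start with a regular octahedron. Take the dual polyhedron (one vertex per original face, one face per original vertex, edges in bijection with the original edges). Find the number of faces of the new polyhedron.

6

The base solid has V = 6, E = 12, F = 8.
The dual swaps V and F and preserves E: V′ = F = 8, E′ = E = 12, F′ = V = 6.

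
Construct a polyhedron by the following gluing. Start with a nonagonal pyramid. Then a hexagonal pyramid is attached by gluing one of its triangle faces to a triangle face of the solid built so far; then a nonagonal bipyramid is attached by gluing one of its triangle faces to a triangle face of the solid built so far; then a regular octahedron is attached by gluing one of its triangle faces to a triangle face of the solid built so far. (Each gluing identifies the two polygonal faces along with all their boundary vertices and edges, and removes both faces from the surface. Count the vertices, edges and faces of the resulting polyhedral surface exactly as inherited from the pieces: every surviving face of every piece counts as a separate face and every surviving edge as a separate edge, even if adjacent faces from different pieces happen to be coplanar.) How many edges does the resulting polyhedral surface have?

A nonagonal pyramid: V=10, E=18, F=10.
Attach a hexagonal pyramid (V=7, E=12, F=7) along a 3-gon: merge 3 vertices and 3 edges, delete both glued faces → V=14, E=27, F=15.
Attach a nonagonal bipyramid (V=11, E=27, F=18) along a 3-gon: merge 3 vertices and 3 edges, delete both glued faces → V=22, E=51, F=31.
Attach a regular octahedron (V=6, E=12, F=8) along a 3-gon: merge 3 vertices and 3 edges, delete both glued faces → V=25, E=60, F=37.
Check: V − E + F = 25 − 60 + 37 = 2.

60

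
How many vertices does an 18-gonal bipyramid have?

A bipyramid over an n-gon has 2n triangular faces and n + 2 vertices: V = 18 + 2 = 20, E = 3·18 = 54, F = 2·18 = 36.

20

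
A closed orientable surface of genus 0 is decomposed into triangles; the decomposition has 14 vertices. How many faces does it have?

24

χ = 2 − 2·0 = 2, and every face is a triangle so 3F = 2E.
V − E + F = 2 with E = 3F/2 gives 14 − (3/2 − 1)·F = 2, so F = 24 and E = 36.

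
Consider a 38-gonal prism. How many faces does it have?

40

A prism on an n-gon has two n-gon bases and n rectangular sides: V = 2·38 = 76, E = 3·38 = 114, F = 38 + 2 = 40.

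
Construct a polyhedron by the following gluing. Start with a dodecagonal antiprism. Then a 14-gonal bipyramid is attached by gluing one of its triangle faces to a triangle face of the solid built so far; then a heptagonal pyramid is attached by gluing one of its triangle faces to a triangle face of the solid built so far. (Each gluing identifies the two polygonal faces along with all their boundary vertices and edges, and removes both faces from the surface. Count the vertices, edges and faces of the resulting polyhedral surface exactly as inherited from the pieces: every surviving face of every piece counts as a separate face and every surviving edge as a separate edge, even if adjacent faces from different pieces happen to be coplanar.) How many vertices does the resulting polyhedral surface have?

42

A dodecagonal antiprism: V=24, E=48, F=26.
Attach a 14-gonal bipyramid (V=16, E=42, F=28) along a 3-gon: merge 3 vertices and 3 edges, delete both glued faces → V=37, E=87, F=52.
Attach a heptagonal pyramid (V=8, E=14, F=8) along a 3-gon: merge 3 vertices and 3 edges, delete both glued faces → V=42, E=98, F=58.
Check: V − E + F = 42 − 98 + 58 = 2.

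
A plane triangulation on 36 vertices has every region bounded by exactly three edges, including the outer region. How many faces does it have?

68

In a plane triangulation 3F = 2E and V − E + F = 2, so F = 2V − 4 = 2·36 − 4 = 68.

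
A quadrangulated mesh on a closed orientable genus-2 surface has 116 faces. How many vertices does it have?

χ = 2 − 2·2 = -2, and every face is a square so 4F = 2E.
E = 4·116/2 = 232. Then V = -2 + E − F = -2 + 232 − 116 = 114.

114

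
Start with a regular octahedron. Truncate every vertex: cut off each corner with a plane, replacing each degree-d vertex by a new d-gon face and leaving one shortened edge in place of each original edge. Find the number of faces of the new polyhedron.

The base solid has V = 6, E = 12, F = 8.
Truncation replaces each original edge-end by a new vertex, so V′ = 2E = 24.
Each original edge survives, and each old vertex of degree d contributes d new edges; summing degrees gives Σd = 2E, so E′ = E + 2E = 3E = 36.
Each original face survives and each original vertex becomes one new face: F′ = F + V = 14.

14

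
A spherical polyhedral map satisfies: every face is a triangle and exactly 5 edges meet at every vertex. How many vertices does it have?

12

Each face has 3 edges and each edge borders two faces, so 2E = 3F.
Each vertex has degree 5, so 5V = 2E and hence V = 3F/5.
Euler: V − E + F = 2 ⇒ (3F/5) − (3F/2) + F = 2.
Multiply by 10: (6 − 15 + 10)F = 20, i.e. 1F = 20.
So F = 20, E = 3·20/2 = 30, V = 3·20/5 = 12.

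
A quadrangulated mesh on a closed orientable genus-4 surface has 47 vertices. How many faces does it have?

53

χ = 2 − 2·4 = -6, and every face is a square so 4F = 2E.
V − E + F = -6 with E = 4F/2 gives 47 − (4/2 − 1)·F = -6, so F = 53 and E = 106.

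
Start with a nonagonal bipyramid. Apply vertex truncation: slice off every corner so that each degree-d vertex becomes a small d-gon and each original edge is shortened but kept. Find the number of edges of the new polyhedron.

81

The base solid has V = 11, E = 27, F = 18.
Truncation replaces each original edge-end by a new vertex, so V′ = 2E = 54.
Each original edge survives, and each old vertex of degree d contributes d new edges; summing degrees gives Σd = 2E, so E′ = E + 2E = 3E = 81.
Each original face survives and each original vertex becomes one new face: F′ = F + V = 29.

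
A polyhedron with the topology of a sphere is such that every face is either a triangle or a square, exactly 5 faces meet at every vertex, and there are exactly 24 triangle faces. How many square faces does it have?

2

Let x be the number of squares; then F = 24 + x.
Edge–face incidences: 2E = 3·24 + 4·x = 72 + 4x.
Every vertex has degree 5, so 5V = 2E.
Euler: V − E + F = 2 ⇒ (2E)/5 − E + (24 + x) = 2.
Multiply by 10: 2·(2E) − 5·(2E) + 10·(24 + x) = 20, i.e. 240 + 10x − 3·(72 + 4x) = 20.
Collecting terms: −2x + 24 = 20, so −2x = −4, so x = 2.
Then 2E = 72 + 4·2 = 80, so E = 40, V = 2E/5 = 16, F = 24 + 2 = 26.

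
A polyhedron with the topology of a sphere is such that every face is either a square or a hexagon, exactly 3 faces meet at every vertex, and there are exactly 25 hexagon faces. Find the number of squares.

6

Let x be the number of squares; then F = 25 + x.
Edge–face incidences: 2E = 6·25 + 4·x = 150 + 4x.
Every vertex has degree 3, so 3V = 2E.
Euler: V − E + F = 2 ⇒ (2E)/3 − E + (25 + x) = 2.
Multiply by 6: 2·(2E) − 3·(2E) + 6·(25 + x) = 12, i.e. 150 + 6x − (150 + 4x) = 12.
Collecting terms: 2x = 12, so x = 6.
Then 2E = 150 + 4·6 = 174, so E = 87, V = 2E/3 = 58, F = 25 + 6 = 31.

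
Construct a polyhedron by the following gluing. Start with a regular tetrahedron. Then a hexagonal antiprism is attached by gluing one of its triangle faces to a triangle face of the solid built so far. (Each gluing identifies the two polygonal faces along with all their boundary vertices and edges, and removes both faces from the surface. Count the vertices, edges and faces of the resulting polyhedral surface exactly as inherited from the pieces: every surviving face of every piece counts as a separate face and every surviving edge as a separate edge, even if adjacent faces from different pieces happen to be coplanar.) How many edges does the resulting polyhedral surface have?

A regular tetrahedron: V=4, E=6, F=4.
Attach a hexagonal antiprism (V=12, E=24, F=14) along a 3-gon: merge 3 vertices and 3 edges, delete both glued faces → V=13, E=27, F=16.
Check: V − E + F = 13 − 27 + 16 = 2.

27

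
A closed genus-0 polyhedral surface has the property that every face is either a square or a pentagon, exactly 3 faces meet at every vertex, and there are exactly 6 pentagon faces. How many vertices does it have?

Let x be the number of squares; then F = 6 + x.
Edge–face incidences: 2E = 5·6 + 4·x = 30 + 4x.
Every vertex has degree 3, so 3V = 2E.
Euler: V − E + F = 2 ⇒ (2E)/3 − E + (6 + x) = 2.
Multiply by 6: 2·(2E) − 3·(2E) + 6·(6 + x) = 12, i.e. 36 + 6x − (30 + 4x) = 12.
Collecting terms: 2x + 6 = 12, so 2x = 6, so x = 3.
Then 2E = 30 + 4·3 = 42, so E = 21, V = 2E/3 = 14, F = 6 + 3 = 9.

14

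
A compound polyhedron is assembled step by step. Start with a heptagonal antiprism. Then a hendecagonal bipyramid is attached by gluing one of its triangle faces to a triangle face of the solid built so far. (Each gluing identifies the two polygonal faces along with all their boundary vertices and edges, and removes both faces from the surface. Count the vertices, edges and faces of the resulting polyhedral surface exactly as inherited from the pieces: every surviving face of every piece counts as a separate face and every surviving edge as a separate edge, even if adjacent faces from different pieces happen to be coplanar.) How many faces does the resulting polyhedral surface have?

A heptagonal antiprism: V=14, E=28, F=16.
Attach a hendecagonal bipyramid (V=13, E=33, F=22) along a 3-gon: merge 3 vertices and 3 edges, delete both glued faces → V=24, E=58, F=36.
Check: V − E + F = 24 − 58 + 36 = 2.

36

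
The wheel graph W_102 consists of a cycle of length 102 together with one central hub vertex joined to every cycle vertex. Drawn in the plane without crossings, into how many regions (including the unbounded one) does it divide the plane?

103

W_102 has V = 102 + 1 = 103 vertices and E = 2·102 = 204 edges.
By Euler's formula F = 2 − V + E = 2 − 103 + 204 = 103.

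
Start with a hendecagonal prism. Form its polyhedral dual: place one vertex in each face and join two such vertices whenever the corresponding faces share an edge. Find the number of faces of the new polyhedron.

22

The base solid has V = 22, E = 33, F = 13.
The dual swaps V and F and preserves E: V′ = F = 13, E′ = E = 33, F′ = V = 22.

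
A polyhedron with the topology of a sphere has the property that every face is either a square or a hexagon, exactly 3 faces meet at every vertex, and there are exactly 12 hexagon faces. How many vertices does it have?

32

Let x be the number of squares; then F = 12 + x.
Edge–face incidences: 2E = 6·12 + 4·x = 72 + 4x.
Every vertex has degree 3, so 3V = 2E.
Euler: V − E + F = 2 ⇒ (2E)/3 − E + (12 + x) = 2.
Multiply by 6: 2·(2E) − 3·(2E) + 6·(12 + x) = 12, i.e. 72 + 6x − (72 + 4x) = 12.
Collecting terms: 2x = 12, so x = 6.
Then 2E = 72 + 4·6 = 96, so E = 48, V = 2E/3 = 32, F = 12 + 6 = 18.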